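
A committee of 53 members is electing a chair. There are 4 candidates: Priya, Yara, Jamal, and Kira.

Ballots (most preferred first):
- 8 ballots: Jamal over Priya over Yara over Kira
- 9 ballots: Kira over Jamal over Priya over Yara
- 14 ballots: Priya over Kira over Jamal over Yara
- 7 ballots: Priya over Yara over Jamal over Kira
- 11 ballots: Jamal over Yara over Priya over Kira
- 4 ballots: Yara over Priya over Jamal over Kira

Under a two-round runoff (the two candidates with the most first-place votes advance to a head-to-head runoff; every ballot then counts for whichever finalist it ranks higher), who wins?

Round 1 first-place votes: Priya 21, Yara 4, Jamal 19, Kira 9. Priya and Jamal advance.
Runoff: Priya is ranked above Jamal on 25 ballots, Jamal above Priya on 28.

Jamal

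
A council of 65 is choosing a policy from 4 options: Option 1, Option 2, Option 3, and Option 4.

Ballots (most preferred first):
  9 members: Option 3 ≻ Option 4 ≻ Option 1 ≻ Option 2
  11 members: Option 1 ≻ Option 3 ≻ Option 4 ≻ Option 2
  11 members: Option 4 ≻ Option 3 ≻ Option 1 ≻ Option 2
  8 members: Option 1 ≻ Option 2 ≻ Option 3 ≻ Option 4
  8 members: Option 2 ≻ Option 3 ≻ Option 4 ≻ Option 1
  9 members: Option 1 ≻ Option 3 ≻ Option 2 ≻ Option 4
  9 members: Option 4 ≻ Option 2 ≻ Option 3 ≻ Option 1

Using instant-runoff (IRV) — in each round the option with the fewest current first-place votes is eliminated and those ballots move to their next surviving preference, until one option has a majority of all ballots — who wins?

Round 1: Option 1 28, Option 2 8, Option 3 9, Option 4 20. Option 2 eliminated.
Round 2: Option 1 28, Option 3 17, Option 4 20. Option 3 eliminated.
Round 3: Option 1 28, Option 4 37. Option 4 has a majority (≥33).

Option 4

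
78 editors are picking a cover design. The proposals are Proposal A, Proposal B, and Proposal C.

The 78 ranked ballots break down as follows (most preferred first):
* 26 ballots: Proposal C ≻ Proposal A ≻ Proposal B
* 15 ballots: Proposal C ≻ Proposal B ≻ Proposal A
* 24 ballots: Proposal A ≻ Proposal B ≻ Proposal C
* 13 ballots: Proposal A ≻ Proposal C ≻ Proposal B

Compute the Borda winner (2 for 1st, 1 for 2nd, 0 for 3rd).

Proposal A

Proposal A: 26×1 + 15×0 + 24×2 + 13×2 = 100
Proposal B: 26×0 + 15×1 + 24×1 + 13×0 = 39
Proposal C: 26×2 + 15×2 + 24×0 + 13×1 = 95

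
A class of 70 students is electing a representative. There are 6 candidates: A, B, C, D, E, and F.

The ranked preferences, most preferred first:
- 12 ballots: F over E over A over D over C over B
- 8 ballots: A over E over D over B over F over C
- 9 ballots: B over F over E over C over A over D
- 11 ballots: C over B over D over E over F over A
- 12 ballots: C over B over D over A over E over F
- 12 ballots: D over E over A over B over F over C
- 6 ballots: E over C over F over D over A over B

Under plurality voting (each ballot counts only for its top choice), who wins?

C

First-place votes: A 8, B 9, C 23, D 12, E 6, F 12.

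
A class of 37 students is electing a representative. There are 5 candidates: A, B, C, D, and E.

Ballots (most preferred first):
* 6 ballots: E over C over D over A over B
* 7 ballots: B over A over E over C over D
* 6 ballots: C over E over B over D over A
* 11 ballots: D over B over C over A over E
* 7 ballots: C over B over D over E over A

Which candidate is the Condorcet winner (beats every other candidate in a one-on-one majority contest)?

C vs A: 30–7
C vs B: 19–18
C vs D: 26–11
C vs E: 24–13
C beats every other candidate.

C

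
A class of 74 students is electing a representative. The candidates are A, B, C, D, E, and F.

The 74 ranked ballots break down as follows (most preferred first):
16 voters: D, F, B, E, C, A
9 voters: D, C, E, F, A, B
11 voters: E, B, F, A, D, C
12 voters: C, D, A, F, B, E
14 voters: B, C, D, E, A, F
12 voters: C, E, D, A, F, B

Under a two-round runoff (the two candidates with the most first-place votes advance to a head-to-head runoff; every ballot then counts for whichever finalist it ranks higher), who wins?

C

Round 1 first-place votes: A 0, B 14, C 24, D 25, E 11, F 0. D and C advance.
Runoff: D is ranked above C on 36 ballots, C above D on 38.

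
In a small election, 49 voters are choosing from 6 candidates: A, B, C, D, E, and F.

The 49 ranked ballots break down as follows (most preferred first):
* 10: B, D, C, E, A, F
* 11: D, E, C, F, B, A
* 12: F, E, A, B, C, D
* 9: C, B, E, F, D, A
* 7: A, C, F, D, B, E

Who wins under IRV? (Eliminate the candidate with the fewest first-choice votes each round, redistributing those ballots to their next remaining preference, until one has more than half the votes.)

C

Round 1: A 7, B 10, C 9, D 11, E 0, F 12. E eliminated.
Round 2: A 7, B 10, C 9, D 11, F 12. A eliminated.
Round 3: B 10, C 16, D 11, F 12. B eliminated.
Round 4: C 16, D 21, F 12. F eliminated.
Round 5: C 28, D 21. C has a majority (≥25).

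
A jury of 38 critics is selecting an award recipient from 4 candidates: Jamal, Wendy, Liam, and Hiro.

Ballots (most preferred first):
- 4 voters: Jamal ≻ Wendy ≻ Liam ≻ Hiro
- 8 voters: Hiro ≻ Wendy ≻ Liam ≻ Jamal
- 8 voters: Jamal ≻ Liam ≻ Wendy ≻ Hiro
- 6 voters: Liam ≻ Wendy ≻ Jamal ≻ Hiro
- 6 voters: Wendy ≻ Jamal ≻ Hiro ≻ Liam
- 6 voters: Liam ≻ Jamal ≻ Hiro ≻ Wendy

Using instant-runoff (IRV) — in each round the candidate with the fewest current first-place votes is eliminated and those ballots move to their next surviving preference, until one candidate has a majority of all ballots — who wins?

Liam

Round 1: Jamal 12, Wendy 6, Liam 12, Hiro 8. Wendy eliminated.
Round 2: Jamal 18, Liam 12, Hiro 8. Hiro eliminated.
Round 3: Jamal 18, Liam 20. Liam has a majority (≥20).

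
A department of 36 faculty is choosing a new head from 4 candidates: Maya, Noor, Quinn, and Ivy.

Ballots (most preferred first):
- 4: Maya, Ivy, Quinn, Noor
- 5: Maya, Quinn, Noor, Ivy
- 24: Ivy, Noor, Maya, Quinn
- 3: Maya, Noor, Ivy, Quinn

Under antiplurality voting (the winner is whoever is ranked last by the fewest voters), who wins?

Last-place votes: Maya 0, Noor 4, Quinn 27, Ivy 5.

Maya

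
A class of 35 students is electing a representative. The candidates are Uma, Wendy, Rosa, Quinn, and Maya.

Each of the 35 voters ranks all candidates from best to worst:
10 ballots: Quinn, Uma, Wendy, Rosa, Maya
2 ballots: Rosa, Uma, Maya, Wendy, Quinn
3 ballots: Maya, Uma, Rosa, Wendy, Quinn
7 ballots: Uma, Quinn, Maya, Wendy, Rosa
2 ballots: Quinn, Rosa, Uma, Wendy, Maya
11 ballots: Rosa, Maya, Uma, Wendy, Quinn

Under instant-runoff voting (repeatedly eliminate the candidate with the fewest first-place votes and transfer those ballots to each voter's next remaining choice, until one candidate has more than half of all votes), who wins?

Round 1: Uma 7, Wendy 0, Rosa 13, Quinn 12, Maya 3. Wendy eliminated.
Round 2: Uma 7, Rosa 13, Quinn 12, Maya 3. Maya eliminated.
Round 3: Uma 10, Rosa 13, Quinn 12. Uma eliminated.
Round 4: Rosa 16, Quinn 19. Quinn has a majority (≥18).

Quinn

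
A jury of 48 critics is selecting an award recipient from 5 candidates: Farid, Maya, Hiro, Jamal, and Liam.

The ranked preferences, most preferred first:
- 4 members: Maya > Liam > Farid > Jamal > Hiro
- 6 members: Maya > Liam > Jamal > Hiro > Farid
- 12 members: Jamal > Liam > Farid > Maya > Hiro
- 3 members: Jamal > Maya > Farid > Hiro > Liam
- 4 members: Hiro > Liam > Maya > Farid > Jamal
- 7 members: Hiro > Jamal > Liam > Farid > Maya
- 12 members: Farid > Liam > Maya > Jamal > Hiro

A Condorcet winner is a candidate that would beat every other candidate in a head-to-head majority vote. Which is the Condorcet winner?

Liam vs Farid: 33–15
Liam vs Maya: 35–13
Liam vs Hiro: 34–14
Liam vs Jamal: 26–22
Liam beats every other candidate.

Liam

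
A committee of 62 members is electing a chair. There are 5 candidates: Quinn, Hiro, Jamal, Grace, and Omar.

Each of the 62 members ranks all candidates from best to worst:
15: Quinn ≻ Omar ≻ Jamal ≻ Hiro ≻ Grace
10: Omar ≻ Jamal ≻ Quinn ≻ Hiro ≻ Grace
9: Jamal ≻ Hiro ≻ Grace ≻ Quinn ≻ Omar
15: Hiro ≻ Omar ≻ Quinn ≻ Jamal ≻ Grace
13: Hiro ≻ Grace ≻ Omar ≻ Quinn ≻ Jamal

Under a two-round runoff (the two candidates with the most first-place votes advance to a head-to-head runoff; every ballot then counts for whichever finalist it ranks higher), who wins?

Hiro

Round 1 first-place votes: Quinn 15, Hiro 28, Jamal 9, Grace 0, Omar 10. Hiro and Quinn advance.
Runoff: Hiro is ranked above Quinn on 37 ballots, Quinn above Hiro on 25.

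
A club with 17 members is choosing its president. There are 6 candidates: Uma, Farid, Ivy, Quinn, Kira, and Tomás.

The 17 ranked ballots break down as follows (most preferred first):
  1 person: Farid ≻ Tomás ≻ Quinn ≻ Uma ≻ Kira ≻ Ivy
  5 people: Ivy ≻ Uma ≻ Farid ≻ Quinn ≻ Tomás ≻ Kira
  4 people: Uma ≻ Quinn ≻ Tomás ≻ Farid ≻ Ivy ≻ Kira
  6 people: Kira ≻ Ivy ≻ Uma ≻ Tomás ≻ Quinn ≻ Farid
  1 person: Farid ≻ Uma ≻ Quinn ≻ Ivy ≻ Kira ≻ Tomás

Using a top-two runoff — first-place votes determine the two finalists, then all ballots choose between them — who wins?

Ivy

Round 1 first-place votes: Uma 4, Farid 2, Ivy 5, Quinn 0, Kira 6, Tomás 0. Kira and Ivy advance.
Runoff: Kira is ranked above Ivy on 7 ballots, Ivy above Kira on 10.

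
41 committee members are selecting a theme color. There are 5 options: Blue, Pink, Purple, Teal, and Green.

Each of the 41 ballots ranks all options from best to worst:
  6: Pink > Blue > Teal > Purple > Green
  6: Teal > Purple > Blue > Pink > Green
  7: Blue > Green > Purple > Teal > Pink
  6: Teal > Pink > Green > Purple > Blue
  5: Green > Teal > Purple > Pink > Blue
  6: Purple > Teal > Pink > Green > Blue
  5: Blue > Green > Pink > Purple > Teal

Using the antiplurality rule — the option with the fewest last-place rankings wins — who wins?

Purple

Last-place votes: Blue 17, Pink 7, Purple 0, Teal 5, Green 12.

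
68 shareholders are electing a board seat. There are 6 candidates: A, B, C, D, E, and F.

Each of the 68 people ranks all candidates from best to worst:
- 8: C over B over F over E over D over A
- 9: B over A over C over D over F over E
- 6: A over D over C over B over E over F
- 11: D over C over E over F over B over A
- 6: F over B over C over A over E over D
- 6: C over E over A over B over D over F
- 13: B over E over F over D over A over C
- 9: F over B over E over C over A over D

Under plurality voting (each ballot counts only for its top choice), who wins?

B

First-place votes: A 6, B 22, C 14, D 11, E 0, F 15.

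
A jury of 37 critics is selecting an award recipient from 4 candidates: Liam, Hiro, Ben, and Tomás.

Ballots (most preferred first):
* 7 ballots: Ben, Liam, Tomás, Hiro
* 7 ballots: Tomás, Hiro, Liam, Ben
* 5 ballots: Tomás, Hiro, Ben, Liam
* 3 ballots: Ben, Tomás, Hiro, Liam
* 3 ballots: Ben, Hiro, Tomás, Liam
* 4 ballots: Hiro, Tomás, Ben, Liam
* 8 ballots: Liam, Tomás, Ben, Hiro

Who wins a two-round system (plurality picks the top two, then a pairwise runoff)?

Tomás

Round 1 first-place votes: Liam 8, Hiro 4, Ben 13, Tomás 12. Ben and Tomás advance.
Runoff: Ben is ranked above Tomás on 13 ballots, Tomás above Ben on 24.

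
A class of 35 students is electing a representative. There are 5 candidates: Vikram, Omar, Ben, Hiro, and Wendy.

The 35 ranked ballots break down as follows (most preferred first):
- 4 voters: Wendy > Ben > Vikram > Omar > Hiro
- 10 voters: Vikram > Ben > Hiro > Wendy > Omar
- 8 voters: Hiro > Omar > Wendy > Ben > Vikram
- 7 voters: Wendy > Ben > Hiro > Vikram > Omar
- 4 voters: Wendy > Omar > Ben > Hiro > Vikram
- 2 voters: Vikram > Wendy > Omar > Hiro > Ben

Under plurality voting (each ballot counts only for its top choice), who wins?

Wendy

First-place votes: Vikram 12, Omar 0, Ben 0, Hiro 8, Wendy 15.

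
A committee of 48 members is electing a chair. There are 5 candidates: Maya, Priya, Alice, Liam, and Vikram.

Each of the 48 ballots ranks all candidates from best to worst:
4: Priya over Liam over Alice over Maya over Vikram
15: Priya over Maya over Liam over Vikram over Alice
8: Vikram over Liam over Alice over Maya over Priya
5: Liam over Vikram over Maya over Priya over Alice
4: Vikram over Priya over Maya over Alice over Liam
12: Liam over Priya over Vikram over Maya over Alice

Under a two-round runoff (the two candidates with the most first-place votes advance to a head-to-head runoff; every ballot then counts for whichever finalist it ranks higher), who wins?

Round 1 first-place votes: Maya 0, Priya 19, Alice 0, Liam 17, Vikram 12. Priya and Liam advance.
Runoff: Priya is ranked above Liam on 23 ballots, Liam above Priya on 25.

Liam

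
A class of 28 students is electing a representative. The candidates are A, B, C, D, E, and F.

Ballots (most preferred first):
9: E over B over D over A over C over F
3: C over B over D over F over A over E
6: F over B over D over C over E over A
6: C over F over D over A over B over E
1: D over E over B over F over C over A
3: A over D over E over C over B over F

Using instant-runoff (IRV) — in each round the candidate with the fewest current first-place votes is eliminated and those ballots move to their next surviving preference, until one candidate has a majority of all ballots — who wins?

Round 1: A 3, B 0, C 9, D 1, E 9, F 6. B eliminated.
Round 2: A 3, C 9, D 1, E 9, F 6. D eliminated.
Round 3: A 3, C 9, E 10, F 6. A eliminated.
Round 4: C 9, E 13, F 6. F eliminated.
Round 5: C 15, E 13. C has a majority (≥15).

C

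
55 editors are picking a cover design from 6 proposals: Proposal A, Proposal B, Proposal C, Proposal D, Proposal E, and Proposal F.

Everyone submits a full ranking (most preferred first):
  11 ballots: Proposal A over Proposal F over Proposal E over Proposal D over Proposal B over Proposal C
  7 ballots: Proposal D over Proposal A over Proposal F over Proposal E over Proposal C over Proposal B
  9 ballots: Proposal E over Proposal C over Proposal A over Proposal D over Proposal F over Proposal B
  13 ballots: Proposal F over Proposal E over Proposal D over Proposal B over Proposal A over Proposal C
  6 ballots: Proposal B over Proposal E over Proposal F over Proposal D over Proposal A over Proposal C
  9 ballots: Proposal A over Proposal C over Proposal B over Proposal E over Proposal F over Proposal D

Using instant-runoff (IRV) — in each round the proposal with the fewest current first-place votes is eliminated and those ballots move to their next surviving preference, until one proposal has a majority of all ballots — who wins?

Round 1: Proposal A 20, Proposal B 6, Proposal C 0, Proposal D 7, Proposal E 9, Proposal F 13. Proposal C eliminated.
Round 2: Proposal A 20, Proposal B 6, Proposal D 7, Proposal E 9, Proposal F 13. Proposal B eliminated.
Round 3: Proposal A 20, Proposal D 7, Proposal E 15, Proposal F 13. Proposal D eliminated.
Round 4: Proposal A 27, Proposal E 15, Proposal F 13. Proposal F eliminated.
Round 5: Proposal A 27, Proposal E 28. Proposal E has a majority (≥28).

Proposal E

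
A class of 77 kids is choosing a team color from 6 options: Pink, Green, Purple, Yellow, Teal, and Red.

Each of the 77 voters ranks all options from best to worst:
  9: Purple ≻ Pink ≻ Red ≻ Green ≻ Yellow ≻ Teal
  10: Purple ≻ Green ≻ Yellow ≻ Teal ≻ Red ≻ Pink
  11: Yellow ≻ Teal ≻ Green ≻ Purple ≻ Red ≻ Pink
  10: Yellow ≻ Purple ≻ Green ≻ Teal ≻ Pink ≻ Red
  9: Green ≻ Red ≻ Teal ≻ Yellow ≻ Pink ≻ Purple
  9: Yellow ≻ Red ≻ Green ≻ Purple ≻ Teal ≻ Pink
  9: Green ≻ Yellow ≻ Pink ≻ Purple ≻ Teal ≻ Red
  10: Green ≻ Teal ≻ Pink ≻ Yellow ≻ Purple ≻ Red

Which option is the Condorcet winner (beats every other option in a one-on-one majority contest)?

Green

Green vs Pink: 68–9
Green vs Purple: 48–29
Green vs Yellow: 47–30
Green vs Teal: 66–11
Green vs Red: 59–18
Green beats every other option.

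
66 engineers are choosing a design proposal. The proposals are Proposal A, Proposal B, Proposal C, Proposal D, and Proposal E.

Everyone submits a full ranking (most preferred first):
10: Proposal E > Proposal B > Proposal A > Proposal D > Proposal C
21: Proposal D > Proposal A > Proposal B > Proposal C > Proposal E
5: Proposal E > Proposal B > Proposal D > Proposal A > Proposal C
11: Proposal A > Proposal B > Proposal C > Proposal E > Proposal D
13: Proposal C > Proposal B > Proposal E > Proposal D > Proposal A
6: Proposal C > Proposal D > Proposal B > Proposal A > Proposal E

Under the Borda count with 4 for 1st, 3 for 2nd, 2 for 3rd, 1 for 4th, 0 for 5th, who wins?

Proposal A: 10×2 + 21×3 + 5×1 + 11×4 + 13×0 + 6×1 = 138
Proposal B: 10×3 + 21×2 + 5×3 + 11×3 + 13×3 + 6×2 = 171
Proposal C: 10×0 + 21×1 + 5×0 + 11×2 + 13×4 + 6×4 = 119
Proposal D: 10×1 + 21×4 + 5×2 + 11×0 + 13×1 + 6×3 = 135
Proposal E: 10×4 + 21×0 + 5×4 + 11×1 + 13×2 + 6×0 = 97

Proposal B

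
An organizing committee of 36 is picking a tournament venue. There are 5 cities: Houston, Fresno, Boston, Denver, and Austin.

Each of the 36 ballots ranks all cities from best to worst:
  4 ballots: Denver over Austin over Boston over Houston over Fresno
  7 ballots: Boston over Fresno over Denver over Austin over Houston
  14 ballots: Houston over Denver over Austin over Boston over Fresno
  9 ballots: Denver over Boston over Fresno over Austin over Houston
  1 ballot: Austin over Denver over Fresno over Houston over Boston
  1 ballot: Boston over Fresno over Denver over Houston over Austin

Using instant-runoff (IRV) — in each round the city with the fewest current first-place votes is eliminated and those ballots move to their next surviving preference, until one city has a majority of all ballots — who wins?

Denver

Round 1: Houston 14, Fresno 0, Boston 8, Denver 13, Austin 1. Fresno eliminated.
Round 2: Houston 14, Boston 8, Denver 13, Austin 1. Austin eliminated.
Round 3: Houston 14, Boston 8, Denver 14. Boston eliminated.
Round 4: Houston 14, Denver 22. Denver has a majority (≥19).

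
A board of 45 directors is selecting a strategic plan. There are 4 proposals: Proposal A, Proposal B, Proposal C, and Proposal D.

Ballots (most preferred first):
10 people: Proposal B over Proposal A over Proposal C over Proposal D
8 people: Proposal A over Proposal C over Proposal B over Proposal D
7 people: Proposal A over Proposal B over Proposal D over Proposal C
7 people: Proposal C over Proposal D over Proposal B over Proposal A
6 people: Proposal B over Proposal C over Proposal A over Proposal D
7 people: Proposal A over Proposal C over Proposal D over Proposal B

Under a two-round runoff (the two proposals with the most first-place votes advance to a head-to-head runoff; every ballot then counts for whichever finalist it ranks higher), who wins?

Proposal B

Round 1 first-place votes: Proposal A 22, Proposal B 16, Proposal C 7, Proposal D 0. Proposal A and Proposal B advance.
Runoff: Proposal A is ranked above Proposal B on 22 ballots, Proposal B above Proposal A on 23.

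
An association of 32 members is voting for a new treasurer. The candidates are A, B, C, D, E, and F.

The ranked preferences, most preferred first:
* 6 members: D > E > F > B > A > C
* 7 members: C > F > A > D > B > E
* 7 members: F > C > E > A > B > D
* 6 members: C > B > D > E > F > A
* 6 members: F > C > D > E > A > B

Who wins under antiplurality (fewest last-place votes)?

F

Last-place votes: A 6, B 6, C 6, D 7, E 7, F 0.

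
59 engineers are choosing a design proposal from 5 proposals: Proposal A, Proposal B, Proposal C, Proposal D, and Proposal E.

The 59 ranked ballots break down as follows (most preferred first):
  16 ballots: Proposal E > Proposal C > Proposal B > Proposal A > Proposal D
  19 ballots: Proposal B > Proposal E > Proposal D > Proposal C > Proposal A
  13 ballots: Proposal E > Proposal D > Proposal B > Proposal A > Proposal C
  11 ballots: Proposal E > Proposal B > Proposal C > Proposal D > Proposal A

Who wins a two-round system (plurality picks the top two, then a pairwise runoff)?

Round 1 first-place votes: Proposal A 0, Proposal B 19, Proposal C 0, Proposal D 0, Proposal E 40. Proposal E and Proposal B advance.
Runoff: Proposal E is ranked above Proposal B on 40 ballots, Proposal B above Proposal E on 19.

Proposal E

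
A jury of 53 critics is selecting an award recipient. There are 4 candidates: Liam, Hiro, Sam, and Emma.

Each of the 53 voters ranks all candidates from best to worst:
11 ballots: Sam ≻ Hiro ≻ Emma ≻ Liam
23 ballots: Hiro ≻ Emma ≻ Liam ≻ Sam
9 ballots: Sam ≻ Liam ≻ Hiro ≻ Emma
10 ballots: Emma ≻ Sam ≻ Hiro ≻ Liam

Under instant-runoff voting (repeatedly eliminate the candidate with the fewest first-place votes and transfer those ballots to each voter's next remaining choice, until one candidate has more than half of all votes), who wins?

Round 1: Liam 0, Hiro 23, Sam 20, Emma 10. Liam eliminated.
Round 2: Hiro 23, Sam 20, Emma 10. Emma eliminated.
Round 3: Hiro 23, Sam 30. Sam has a majority (≥27).

Sam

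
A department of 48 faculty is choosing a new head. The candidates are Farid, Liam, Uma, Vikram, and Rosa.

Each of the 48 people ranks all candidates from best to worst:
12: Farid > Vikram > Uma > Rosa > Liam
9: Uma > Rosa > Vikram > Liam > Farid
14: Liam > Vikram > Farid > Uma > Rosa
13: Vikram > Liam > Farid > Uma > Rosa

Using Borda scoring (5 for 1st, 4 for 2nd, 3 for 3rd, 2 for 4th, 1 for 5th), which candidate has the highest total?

Farid: 12×5 + 9×1 + 14×3 + 13×3 = 150
Liam: 12×1 + 9×2 + 14×5 + 13×4 = 152
Uma: 12×3 + 9×5 + 14×2 + 13×2 = 135
Vikram: 12×4 + 9×3 + 14×4 + 13×5 = 196
Rosa: 12×2 + 9×4 + 14×1 + 13×1 = 87

Vikram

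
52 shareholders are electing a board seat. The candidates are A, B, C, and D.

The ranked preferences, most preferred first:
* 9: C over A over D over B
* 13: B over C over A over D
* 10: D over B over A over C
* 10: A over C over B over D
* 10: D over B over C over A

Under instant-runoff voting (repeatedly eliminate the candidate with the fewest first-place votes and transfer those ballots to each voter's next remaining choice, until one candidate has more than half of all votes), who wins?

Round 1: A 10, B 13, C 9, D 20. C eliminated.
Round 2: A 19, B 13, D 20. B eliminated.
Round 3: A 32, D 20. A has a majority (≥27).

A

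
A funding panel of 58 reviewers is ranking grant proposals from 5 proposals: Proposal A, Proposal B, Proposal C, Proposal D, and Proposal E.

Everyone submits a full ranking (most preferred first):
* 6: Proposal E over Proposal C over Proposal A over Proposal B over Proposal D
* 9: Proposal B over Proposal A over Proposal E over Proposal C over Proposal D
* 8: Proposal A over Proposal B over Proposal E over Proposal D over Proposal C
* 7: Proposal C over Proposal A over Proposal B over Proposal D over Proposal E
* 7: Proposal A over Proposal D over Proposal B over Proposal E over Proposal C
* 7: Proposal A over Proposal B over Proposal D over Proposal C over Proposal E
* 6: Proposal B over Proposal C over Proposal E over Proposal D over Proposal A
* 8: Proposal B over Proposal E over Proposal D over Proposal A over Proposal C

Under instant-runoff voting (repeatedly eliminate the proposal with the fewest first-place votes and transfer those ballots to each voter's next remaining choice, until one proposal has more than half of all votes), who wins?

Proposal A

Round 1: Proposal A 22, Proposal B 23, Proposal C 7, Proposal D 0, Proposal E 6. Proposal D eliminated.
Round 2: Proposal A 22, Proposal B 23, Proposal C 7, Proposal E 6. Proposal E eliminated.
Round 3: Proposal A 22, Proposal B 23, Proposal C 13. Proposal C eliminated.
Round 4: Proposal A 35, Proposal B 23. Proposal A has a majority (≥30).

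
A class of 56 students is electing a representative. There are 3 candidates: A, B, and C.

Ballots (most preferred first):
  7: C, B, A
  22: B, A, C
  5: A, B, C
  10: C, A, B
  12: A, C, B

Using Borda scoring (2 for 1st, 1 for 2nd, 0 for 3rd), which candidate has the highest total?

A

A: 7×0 + 22×1 + 5×2 + 10×1 + 12×2 = 66
B: 7×1 + 22×2 + 5×1 + 10×0 + 12×0 = 56
C: 7×2 + 22×0 + 5×0 + 10×2 + 12×1 = 46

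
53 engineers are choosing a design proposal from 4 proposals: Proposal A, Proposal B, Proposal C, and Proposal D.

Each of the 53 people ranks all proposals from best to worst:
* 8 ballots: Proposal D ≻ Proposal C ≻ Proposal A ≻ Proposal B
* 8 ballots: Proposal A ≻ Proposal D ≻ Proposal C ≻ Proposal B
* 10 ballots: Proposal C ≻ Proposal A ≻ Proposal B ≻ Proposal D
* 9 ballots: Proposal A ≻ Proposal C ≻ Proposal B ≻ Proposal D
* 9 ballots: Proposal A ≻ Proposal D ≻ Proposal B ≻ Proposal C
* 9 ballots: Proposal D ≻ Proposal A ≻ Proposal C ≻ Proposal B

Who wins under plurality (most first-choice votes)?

Proposal A

First-place votes: Proposal A 26, Proposal B 0, Proposal C 10, Proposal D 17.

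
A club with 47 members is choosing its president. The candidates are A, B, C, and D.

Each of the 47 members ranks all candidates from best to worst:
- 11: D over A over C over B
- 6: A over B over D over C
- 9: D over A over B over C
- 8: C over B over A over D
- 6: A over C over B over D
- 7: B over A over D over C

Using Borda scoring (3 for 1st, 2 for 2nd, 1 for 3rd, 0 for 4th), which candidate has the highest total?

A

A: 11×2 + 6×3 + 9×2 + 8×1 + 6×3 + 7×2 = 98
B: 11×0 + 6×2 + 9×1 + 8×2 + 6×1 + 7×3 = 64
C: 11×1 + 6×0 + 9×0 + 8×3 + 6×2 + 7×0 = 47
D: 11×3 + 6×1 + 9×3 + 8×0 + 6×0 + 7×1 = 73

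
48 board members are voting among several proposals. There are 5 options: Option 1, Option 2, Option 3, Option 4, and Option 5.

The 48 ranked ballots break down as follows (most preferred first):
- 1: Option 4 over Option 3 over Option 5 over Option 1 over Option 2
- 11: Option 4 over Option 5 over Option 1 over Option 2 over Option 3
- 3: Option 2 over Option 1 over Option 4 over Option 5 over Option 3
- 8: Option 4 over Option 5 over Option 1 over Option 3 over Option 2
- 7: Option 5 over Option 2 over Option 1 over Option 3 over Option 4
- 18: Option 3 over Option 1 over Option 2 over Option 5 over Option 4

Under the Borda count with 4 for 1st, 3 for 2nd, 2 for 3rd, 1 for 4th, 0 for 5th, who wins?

Option 1: 1×1 + 11×2 + 3×3 + 8×2 + 7×2 + 18×3 = 116
Option 2: 1×0 + 11×1 + 3×4 + 8×0 + 7×3 + 18×2 = 80
Option 3: 1×3 + 11×0 + 3×0 + 8×1 + 7×1 + 18×4 = 90
Option 4: 1×4 + 11×4 + 3×2 + 8×4 + 7×0 + 18×0 = 86
Option 5: 1×2 + 11×3 + 3×1 + 8×3 + 7×4 + 18×1 = 108

Option 1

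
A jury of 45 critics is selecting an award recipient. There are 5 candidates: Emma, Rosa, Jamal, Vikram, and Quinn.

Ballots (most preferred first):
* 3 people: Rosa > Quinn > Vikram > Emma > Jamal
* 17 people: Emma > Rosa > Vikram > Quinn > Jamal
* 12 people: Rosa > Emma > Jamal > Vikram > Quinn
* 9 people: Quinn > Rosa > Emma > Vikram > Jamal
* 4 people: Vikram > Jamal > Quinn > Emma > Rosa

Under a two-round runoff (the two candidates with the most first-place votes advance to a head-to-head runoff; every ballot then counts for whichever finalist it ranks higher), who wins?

Rosa

Round 1 first-place votes: Emma 17, Rosa 15, Jamal 0, Vikram 4, Quinn 9. Emma and Rosa advance.
Runoff: Emma is ranked above Rosa on 21 ballots, Rosa above Emma on 24.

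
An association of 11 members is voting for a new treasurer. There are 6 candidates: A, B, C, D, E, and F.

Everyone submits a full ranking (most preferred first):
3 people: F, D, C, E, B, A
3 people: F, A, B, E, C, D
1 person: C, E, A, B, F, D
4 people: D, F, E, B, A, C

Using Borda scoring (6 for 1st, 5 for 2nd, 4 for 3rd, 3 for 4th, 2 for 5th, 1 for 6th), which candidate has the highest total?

A: 3×1 + 3×5 + 1×4 + 4×2 = 30
B: 3×2 + 3×4 + 1×3 + 4×3 = 33
C: 3×4 + 3×2 + 1×6 + 4×1 = 28
D: 3×5 + 3×1 + 1×1 + 4×6 = 43
E: 3×3 + 3×3 + 1×5 + 4×4 = 39
F: 3×6 + 3×6 + 1×2 + 4×5 = 58

F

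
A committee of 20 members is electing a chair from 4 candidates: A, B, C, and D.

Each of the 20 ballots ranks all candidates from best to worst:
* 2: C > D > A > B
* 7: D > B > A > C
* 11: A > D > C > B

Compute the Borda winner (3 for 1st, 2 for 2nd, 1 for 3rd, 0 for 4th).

D

A: 2×1 + 7×1 + 11×3 = 42
B: 2×0 + 7×2 + 11×0 = 14
C: 2×3 + 7×0 + 11×1 = 17
D: 2×2 + 7×3 + 11×2 = 47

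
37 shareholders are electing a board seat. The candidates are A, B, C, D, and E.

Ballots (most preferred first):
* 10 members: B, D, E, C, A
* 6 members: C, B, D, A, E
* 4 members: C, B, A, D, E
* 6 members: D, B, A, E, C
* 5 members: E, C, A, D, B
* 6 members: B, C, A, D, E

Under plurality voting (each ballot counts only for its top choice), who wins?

B

First-place votes: A 0, B 16, C 10, D 6, E 5.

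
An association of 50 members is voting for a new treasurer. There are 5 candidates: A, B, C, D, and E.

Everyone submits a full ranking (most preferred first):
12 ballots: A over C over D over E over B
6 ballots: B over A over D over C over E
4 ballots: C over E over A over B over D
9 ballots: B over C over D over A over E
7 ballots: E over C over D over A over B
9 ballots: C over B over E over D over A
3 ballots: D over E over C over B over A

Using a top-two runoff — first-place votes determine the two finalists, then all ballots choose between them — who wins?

Round 1 first-place votes: A 12, B 15, C 13, D 3, E 7. B and C advance.
Runoff: B is ranked above C on 15 ballots, C above B on 35.

C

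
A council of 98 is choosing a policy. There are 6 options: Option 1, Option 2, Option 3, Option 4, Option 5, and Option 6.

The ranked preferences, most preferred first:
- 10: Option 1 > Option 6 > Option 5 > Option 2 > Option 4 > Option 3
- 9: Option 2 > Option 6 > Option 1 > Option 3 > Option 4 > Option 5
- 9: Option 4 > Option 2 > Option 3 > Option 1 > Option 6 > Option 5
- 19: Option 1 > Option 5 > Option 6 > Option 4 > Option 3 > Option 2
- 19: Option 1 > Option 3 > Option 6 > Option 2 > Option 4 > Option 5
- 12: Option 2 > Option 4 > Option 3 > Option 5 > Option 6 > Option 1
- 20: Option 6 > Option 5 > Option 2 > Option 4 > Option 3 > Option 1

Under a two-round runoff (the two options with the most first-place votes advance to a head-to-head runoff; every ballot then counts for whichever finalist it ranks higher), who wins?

Option 2

Round 1 first-place votes: Option 1 48, Option 2 21, Option 3 0, Option 4 9, Option 5 0, Option 6 20. Option 1 and Option 2 advance.
Runoff: Option 1 is ranked above Option 2 on 48 ballots, Option 2 above Option 1 on 50.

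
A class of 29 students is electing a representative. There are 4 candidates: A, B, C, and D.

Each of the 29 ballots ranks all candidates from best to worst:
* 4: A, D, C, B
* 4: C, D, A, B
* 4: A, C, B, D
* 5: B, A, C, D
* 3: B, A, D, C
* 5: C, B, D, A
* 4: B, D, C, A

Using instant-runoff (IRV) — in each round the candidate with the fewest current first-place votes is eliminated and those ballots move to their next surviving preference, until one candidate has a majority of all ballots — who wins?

C

Round 1: A 8, B 12, C 9, D 0. D eliminated.
Round 2: A 8, B 12, C 9. A eliminated.
Round 3: B 12, C 17. C has a majority (≥15).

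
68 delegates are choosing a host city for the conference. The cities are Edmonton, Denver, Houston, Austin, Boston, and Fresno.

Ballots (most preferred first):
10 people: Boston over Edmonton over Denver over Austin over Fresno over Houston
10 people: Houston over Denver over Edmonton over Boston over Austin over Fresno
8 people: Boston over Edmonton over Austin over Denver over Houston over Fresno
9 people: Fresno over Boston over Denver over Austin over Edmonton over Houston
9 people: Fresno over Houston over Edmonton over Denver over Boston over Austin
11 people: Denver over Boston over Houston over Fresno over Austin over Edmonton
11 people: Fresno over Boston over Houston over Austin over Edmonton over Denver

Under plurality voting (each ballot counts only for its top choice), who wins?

First-place votes: Edmonton 0, Denver 11, Houston 10, Austin 0, Boston 18, Fresno 29.

Fresno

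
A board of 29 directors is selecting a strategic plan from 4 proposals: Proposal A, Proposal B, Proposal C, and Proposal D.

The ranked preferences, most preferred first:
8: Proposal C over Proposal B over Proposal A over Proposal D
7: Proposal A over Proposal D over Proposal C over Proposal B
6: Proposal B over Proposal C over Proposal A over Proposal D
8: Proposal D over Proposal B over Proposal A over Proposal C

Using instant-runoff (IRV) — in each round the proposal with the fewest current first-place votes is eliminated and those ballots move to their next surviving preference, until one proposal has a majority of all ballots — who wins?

Proposal D

Round 1: Proposal A 7, Proposal B 6, Proposal C 8, Proposal D 8. Proposal B eliminated.
Round 2: Proposal A 7, Proposal C 14, Proposal D 8. Proposal A eliminated.
Round 3: Proposal C 14, Proposal D 15. Proposal D has a majority (≥15).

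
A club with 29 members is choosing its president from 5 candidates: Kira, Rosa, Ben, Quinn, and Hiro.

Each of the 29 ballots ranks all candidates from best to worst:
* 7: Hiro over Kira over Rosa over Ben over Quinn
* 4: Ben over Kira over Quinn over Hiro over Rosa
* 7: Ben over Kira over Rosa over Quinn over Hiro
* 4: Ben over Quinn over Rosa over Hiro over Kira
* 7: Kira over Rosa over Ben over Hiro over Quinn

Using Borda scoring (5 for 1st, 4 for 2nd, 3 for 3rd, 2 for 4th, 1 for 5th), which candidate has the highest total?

Kira: 7×4 + 4×4 + 7×4 + 4×1 + 7×5 = 111
Rosa: 7×3 + 4×1 + 7×3 + 4×3 + 7×4 = 86
Ben: 7×2 + 4×5 + 7×5 + 4×5 + 7×3 = 110
Quinn: 7×1 + 4×3 + 7×2 + 4×4 + 7×1 = 56
Hiro: 7×5 + 4×2 + 7×1 + 4×2 + 7×2 = 72

Kira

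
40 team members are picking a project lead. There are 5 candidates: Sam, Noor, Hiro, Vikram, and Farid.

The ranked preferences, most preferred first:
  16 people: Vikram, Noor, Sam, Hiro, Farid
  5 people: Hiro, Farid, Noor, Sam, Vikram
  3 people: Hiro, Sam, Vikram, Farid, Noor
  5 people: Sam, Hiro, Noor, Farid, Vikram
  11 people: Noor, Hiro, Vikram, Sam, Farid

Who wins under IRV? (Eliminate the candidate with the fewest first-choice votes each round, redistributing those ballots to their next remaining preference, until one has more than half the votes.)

Round 1: Sam 5, Noor 11, Hiro 8, Vikram 16, Farid 0. Farid eliminated.
Round 2: Sam 5, Noor 11, Hiro 8, Vikram 16. Sam eliminated.
Round 3: Noor 11, Hiro 13, Vikram 16. Noor eliminated.
Round 4: Hiro 24, Vikram 16. Hiro has a majority (≥21).

Hiro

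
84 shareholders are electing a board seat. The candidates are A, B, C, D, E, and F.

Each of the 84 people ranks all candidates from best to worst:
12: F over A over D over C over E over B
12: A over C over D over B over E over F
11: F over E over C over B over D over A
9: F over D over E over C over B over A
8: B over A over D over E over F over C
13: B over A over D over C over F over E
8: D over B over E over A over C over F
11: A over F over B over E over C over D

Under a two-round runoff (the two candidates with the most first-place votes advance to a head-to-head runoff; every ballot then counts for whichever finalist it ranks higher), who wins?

A

Round 1 first-place votes: A 23, B 21, C 0, D 8, E 0, F 32. F and A advance.
Runoff: F is ranked above A on 32 ballots, A above F on 52.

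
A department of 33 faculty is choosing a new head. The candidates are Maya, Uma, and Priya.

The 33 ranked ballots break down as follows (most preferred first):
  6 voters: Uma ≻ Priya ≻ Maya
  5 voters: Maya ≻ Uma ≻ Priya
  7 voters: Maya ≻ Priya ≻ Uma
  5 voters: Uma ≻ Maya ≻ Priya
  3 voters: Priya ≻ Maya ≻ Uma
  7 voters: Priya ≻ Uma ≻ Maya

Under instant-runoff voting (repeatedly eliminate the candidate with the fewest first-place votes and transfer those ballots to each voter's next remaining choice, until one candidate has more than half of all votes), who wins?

Round 1: Maya 12, Uma 11, Priya 10. Priya eliminated.
Round 2: Maya 15, Uma 18. Uma has a majority (≥17).

Uma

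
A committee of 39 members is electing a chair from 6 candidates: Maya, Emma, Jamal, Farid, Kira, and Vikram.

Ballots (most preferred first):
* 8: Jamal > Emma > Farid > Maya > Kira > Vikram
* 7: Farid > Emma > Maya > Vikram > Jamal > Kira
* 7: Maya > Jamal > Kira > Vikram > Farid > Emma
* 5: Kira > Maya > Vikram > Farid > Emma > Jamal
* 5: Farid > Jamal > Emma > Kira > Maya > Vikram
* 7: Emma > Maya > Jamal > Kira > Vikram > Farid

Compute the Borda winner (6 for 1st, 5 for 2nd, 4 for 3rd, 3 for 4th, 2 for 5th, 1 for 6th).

Maya

Maya: 8×3 + 7×4 + 7×6 + 5×5 + 5×2 + 7×5 = 164
Emma: 8×5 + 7×5 + 7×1 + 5×2 + 5×4 + 7×6 = 154
Jamal: 8×6 + 7×2 + 7×5 + 5×1 + 5×5 + 7×4 = 155
Farid: 8×4 + 7×6 + 7×2 + 5×3 + 5×6 + 7×1 = 140
Kira: 8×2 + 7×1 + 7×4 + 5×6 + 5×3 + 7×3 = 117
Vikram: 8×1 + 7×3 + 7×3 + 5×4 + 5×1 + 7×2 = 89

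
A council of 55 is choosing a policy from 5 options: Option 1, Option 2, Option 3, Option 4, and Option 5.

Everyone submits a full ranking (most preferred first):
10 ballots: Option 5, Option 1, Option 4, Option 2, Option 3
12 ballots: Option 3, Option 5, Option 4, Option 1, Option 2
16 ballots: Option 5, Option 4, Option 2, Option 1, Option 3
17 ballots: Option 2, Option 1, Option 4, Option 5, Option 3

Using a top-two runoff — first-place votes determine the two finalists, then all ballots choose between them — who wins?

Option 5

Round 1 first-place votes: Option 1 0, Option 2 17, Option 3 12, Option 4 0, Option 5 26. Option 5 and Option 2 advance.
Runoff: Option 5 is ranked above Option 2 on 38 ballots, Option 2 above Option 5 on 17.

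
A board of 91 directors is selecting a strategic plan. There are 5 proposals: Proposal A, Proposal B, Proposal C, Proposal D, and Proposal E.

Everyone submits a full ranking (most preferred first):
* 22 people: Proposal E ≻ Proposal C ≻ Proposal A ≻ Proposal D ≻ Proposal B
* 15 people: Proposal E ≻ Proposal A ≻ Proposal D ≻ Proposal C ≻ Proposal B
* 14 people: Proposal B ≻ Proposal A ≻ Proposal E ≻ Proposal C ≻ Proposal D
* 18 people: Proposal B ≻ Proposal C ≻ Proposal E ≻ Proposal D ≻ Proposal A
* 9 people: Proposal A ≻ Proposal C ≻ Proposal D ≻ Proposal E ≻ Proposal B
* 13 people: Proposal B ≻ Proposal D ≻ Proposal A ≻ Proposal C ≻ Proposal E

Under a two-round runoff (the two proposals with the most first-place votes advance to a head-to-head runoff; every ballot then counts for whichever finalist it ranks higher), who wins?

Round 1 first-place votes: Proposal A 9, Proposal B 45, Proposal C 0, Proposal D 0, Proposal E 37. Proposal B and Proposal E advance.
Runoff: Proposal B is ranked above Proposal E on 45 ballots, Proposal E above Proposal B on 46.

Proposal E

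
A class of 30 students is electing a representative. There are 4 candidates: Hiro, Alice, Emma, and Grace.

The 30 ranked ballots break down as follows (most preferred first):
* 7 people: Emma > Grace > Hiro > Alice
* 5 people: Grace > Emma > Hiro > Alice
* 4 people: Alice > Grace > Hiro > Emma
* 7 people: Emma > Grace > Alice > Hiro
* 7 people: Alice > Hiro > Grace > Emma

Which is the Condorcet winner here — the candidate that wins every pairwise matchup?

Grace

Grace vs Hiro: 23–7
Grace vs Alice: 19–11
Grace vs Emma: 16–14
Grace beats every other candidate.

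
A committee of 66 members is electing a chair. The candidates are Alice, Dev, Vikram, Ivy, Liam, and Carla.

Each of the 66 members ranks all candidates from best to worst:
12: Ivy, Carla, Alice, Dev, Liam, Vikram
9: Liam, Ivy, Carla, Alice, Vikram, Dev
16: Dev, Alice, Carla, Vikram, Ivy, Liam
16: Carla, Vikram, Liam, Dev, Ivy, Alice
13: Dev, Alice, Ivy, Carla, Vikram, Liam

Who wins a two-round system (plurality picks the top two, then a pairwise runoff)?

Carla

Round 1 first-place votes: Alice 0, Dev 29, Vikram 0, Ivy 12, Liam 9, Carla 16. Dev and Carla advance.
Runoff: Dev is ranked above Carla on 29 ballots, Carla above Dev on 37.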